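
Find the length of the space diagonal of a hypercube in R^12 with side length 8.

The space diagonal of an n-cube of side s is s√n. Here 8·√12 ≈ 27.7128.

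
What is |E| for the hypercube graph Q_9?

Number of 1-faces = C(9,1)·2^(9-1) = 9·256 = 2304.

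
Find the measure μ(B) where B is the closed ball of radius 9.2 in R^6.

The n-ball volume is π^(n/2)·r^n/Γ(n/2+1). With n=6, r=9.2: V ≈ 3.13347e+06.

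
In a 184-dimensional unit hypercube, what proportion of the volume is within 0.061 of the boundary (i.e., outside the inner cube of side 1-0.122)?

The inner cube has side 1-2·0.061 = 0.878 and volume (0.878)^184 ≈ 4.009e-11, so the shell holds 1 - 4.009e-11 of the volume.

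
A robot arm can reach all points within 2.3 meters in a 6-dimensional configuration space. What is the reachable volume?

Volume = π^{6/2}·(2.3)^6/Γ(4) ≈ 765.007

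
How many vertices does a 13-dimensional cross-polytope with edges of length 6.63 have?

The 13-dimensional cross-polytope has 2n = 2·13 = 26 vertices.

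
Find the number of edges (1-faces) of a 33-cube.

Choose 1 of 33 axes to span the face (C(33,1) = 33 ways), then fix each of the remaining 32 coordinates at one of its two extreme values (2^32 = 4294967296 ways): 33·4294967296 = 141733920768.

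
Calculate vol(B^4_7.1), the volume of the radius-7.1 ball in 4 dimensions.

Volume = π^{4/2}·(7.1)^4/Γ(3) ≈ 12540.2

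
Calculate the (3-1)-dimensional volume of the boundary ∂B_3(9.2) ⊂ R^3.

S_3(9.2) = 2·π^(3/2)·(9.2)^2 / Γ(3/2) = 4πr² = 4π·(9.2)² ≈ 1063.62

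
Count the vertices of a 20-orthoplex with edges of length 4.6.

An n-cross-polytope has 2n vertices; here n = 20, giving 40.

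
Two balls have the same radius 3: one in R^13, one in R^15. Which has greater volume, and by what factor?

V_13(3) ≈ 1.45184e+06, V_15(3) ≈ 5.47329e+06. The 15-ball is larger by a factor of 3.77.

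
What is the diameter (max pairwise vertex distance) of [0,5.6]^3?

The space diagonal of an n-cube of side s is s√n. Here 5.6·√3 ≈ 9.69948.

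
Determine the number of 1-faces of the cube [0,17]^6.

Number of 1-faces = C(6,1) · 2^(6-1) = 6 · 32 = 192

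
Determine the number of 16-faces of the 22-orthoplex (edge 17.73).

f_16(22-orthoplex) = 2^17 · (22 choose 17) = 3451650048.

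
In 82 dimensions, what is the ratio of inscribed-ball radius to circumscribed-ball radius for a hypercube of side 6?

For an n-cube of any side s, the inradius is s/2 and the circumradius is s√n/2, so the ratio is 1/√82 ≈ 0.110432.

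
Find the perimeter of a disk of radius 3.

S = n·V_n(r)/r = 2·V_2(3)/3 (volume-to-surface relation), giving 2πr = 2π·3 ≈ 18.8496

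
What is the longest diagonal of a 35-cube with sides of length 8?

Diagonal = √35 · 8 ≈ 47.3286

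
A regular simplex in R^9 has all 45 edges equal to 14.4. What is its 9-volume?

V = (14.4^9 / 9!) · √((9+1) / 2^9) ≈ 10253.3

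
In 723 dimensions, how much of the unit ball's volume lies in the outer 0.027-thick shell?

1 - (1-0.027)^723 ≈ 0.9999999975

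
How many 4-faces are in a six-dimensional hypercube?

Number of 4-faces = C(6,4) · 2^(6-4) = 15 · 4 = 60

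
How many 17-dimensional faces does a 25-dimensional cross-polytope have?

Number of 17-faces = 2^(17+1) · C(25,17+1) = 262144 · 480700 = 126012620800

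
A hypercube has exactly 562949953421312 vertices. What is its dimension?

Since 2^n = 562949953421312, we have n = 49.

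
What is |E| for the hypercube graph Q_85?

Number of 1-faces = C(85,1)·2^(85-1) = 85·19342813113834066795298816 = 1644139114675895677600399360.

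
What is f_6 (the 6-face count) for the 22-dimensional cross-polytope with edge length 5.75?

f_6(22-orthoplex) = 2^7 · (22 choose 7) = 21829632.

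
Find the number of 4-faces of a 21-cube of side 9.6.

Number of 4-faces = C(21,4) · 2^(21-4) = 5985 · 131072 = 784465920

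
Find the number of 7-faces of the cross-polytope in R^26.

f_7(26-orthoplex) = 2^8 · (26 choose 8) = 399942400.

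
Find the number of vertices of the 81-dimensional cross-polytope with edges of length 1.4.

The 81-dimensional cross-polytope has 2n = 2·81 = 162 vertices.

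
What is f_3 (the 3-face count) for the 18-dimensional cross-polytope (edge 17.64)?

Number of 3-faces = 2^(3+1) · C(18,3+1) = 16 · 3060 = 48960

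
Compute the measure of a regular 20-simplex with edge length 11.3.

Volume = 11.3^20 · √(21/2^20) / 20! ≈ 2.1196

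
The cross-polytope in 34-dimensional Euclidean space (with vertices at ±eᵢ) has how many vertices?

The 34-dimensional cross-polytope has 2n = 2·34 = 68 vertices.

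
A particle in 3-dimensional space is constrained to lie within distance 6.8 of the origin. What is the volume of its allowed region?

Volume = π^{3/2}·(6.8)^3/Γ(5/2) ≈ 1317.09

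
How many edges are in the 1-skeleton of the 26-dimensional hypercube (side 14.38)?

An n-cube has n·2^(n-1) edges. With n = 26: 26·33554432 = 872415232.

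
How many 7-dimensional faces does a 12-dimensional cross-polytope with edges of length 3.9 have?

Each 7-face is the convex hull of 8 vertices, one chosen as ±e_i from each of 8 distinct axes: 2^8·C(12,8) = 126720.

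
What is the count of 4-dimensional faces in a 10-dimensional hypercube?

An n-cube has C(n,k)·2^(n-k) k-faces. Here C(10,4)·2^6 = 210·64 = 13440.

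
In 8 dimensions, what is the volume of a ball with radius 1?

V = π^4/24 ≈ 4.05871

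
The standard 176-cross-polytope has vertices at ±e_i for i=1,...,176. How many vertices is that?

Number of vertices = 2n = 352.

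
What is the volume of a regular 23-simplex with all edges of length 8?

For a regular n-simplex with edge a, V = (a^n / n!)·√((n+1)/2^n). With a=8, n=23: V ≈ 3.86221e-05.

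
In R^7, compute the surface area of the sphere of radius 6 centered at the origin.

S = n·V_n(r)/r = 7·V_7(6)/6 (volume-to-surface relation), giving 248832·π^3/5 ≈ 1.54307e+06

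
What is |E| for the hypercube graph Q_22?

An n-cube has n·2^(n-1) edges. With n = 22: 22·2097152 = 46137344.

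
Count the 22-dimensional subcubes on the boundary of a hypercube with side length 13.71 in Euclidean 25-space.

f_22(25-cube) = (25 choose 22) · 2^3 = 18400.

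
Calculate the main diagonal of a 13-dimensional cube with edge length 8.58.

Diagonal = √13 · 8.58 ≈ 30.9356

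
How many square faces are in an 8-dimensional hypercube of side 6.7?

Choose 2 of 8 axes to span the face (C(8,2) = 28 ways), then fix each of the remaining 6 coordinates at one of its two extreme values (2^6 = 64 ways): 28·64 = 1792.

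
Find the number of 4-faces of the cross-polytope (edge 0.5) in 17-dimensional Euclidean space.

f_4(17-orthoplex) = 2^5 · (17 choose 5) = 198016.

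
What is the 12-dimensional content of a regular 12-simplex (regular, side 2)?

Volume = 2^12 · √(13/2^12) / 12! ≈ 4.81742e-07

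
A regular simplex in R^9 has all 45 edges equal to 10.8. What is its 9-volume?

V_9 = √(10) · 10.8^9 / (9! · 2^(9/2)) ≈ 769.867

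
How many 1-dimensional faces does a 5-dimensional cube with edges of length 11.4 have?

Choose 1 of 5 axes to span the face (C(5,1) = 5 ways), then fix each of the remaining 4 coordinates at one of its two extreme values (2^4 = 16 ways): 5·16 = 80.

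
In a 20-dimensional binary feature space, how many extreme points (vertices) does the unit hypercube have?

Each vertex is a binary string of length 20, so there are 2^20 = 1048576.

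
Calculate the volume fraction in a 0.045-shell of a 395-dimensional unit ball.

1 - (1-0.045)^395 ≈ 0.9999999874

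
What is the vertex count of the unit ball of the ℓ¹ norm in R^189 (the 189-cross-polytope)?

The vertices are ±e_1, ..., ±e_189, so there are 2·189 = 378.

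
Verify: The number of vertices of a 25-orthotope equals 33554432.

True. The 25-cube has 2^25 = 33554432 vertices.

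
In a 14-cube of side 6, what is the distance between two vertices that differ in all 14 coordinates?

The space diagonal of an n-cube of side s is s√n. Here 6·√14 ≈ 22.4499.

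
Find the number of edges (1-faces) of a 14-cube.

f_1(14-cube) = (14 choose 1) · 2^13 = 114688.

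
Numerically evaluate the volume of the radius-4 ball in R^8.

V = 8192·π^4/3 ≈ 265992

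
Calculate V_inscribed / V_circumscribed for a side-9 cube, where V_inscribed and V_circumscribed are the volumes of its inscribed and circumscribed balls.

Volume scales as r^n, and r_in/r_out = 1/√3, giving (1/√3)^3 ≈ 0.19245.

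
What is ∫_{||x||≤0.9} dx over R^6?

Volume = π^{6/2}·(0.9)^6/Γ(4) ≈ 2.74633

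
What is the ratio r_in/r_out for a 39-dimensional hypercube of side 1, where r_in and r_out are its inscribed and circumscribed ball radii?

r_in = 1/2 (half the side); r_out = 1√39/2 (half the diagonal). Ratio = 1/√39 ≈ 0.160128.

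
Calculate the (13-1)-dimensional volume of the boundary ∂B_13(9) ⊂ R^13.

S = n·V_n(r)/r = 13·V_13(9)/9 (volume-to-surface relation), giving 1338925209984·π^6/385 ≈ 3.34345e+12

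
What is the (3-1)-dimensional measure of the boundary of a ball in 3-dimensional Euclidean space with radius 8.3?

The surface area of an n-ball is 2π^(n/2) r^(n-1) / Γ(n/2). For n=3, r=8.3: 4πr² = 4π·(8.3)² ≈ 865.697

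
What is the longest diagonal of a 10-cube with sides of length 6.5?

d = √(6.5² + 6.5² + ... + 6.5²) [10 terms] = √(10·6.5²) = 6.5√10 ≈ 20.5548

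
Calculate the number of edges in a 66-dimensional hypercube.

Each of the 2^66 = 73786976294838206464 vertices has degree 66; total edges = 66·2^66/2 = 2434970217729660813312.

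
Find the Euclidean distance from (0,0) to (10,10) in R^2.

The space diagonal of an n-cube of side s is s√n. Here 10·√2 ≈ 14.1421.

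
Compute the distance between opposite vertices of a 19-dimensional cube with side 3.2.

Diagonal = √19 · 3.2 ≈ 13.9485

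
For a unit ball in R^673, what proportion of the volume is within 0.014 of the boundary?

Shell fraction = 1 - (1-0.014)^673 ≈ 0.999924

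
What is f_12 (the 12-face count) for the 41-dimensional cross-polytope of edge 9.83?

Number of 12-faces = 2^(12+1) · C(41,12+1) = 8192 · 17620076360 = 144343665541120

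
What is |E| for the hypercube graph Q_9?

Each of the 2^9 = 512 vertices has degree 9; total edges = 9·2^9/2 = 2304.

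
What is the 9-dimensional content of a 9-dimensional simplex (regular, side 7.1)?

V = (7.1^9 / 9!) · √((9+1) / 2^9) ≈ 17.6574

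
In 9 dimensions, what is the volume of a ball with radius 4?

V = 8388608·π^4/945 ≈ 864684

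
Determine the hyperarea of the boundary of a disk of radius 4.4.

S_2(4.4) = 2·π^(2/2)·(4.4)^1 / Γ(2/2) = 2πr = 2π·4.4 ≈ 27.646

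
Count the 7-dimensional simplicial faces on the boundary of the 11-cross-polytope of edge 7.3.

Each 7-face is the convex hull of 8 vertices, one chosen as ±e_i from each of 8 distinct axes: 2^8·C(11,8) = 42240.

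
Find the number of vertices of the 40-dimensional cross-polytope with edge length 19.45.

The vertices are ±e_1, ..., ±e_40, so there are 2·40 = 80.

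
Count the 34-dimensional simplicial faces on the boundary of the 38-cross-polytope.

Number of 34-faces = 2^(34+1) · C(38,34+1) = 34359738368 · 8436 = 289858752872448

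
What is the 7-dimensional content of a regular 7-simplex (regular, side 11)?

V_7 = √(8) · 11^7 / (7! · 2^(7/2)) ≈ 966.626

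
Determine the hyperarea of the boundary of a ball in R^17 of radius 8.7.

|∂B_17(8.7)| ≈ 2.58177e+15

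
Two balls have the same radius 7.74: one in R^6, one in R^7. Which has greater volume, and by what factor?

V_6(7.74) ≈ 1.11108e+06, V_7(7.74) ≈ 7.86262e+06. The 7-ball is larger by a factor of 7.077.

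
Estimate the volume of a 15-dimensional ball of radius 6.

The n-ball volume is π^(n/2)·r^n/Γ(n/2+1). With n=15, r=6: V = 1486016741376·π^7/25025 ≈ 1.79349e+11.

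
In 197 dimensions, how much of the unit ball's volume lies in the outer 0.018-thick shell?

V(inner)/V(outer) = ((1-0.018)/1)^197 ≈ 0.02792, so the shell fraction is 0.972077.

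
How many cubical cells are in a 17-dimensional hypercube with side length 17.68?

An n-cube has C(n,k)·2^(n-k) k-faces. Here C(17,3)·2^14 = 680·16384 = 11141120.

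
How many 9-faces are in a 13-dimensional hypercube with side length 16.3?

f_9(13-cube) = (13 choose 9) · 2^4 = 11440.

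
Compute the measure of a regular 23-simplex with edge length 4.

For a regular n-simplex with edge a, V = (a^n / n!)·√((n+1)/2^n). With a=4, n=23: V ≈ 4.60411e-12.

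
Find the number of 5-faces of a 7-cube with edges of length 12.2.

Number of 5-faces = C(7,5) · 2^(7-5) = 21 · 4 = 84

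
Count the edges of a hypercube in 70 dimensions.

An n-cube has n·2^(n-1) edges. With n = 70: 70·590295810358705651712 = 41320706725109395619840.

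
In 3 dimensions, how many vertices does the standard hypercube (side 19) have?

Each vertex is a binary string of length 3, so there are 2^3 = 8.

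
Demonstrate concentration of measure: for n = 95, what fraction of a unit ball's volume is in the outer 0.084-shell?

1 - (1-0.084)^95 ≈ 0.99976 ≈ 99.9760%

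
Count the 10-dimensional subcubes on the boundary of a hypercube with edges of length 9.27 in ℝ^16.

Number of 10-faces = C(16,10) · 2^(16-10) = 8008 · 64 = 512512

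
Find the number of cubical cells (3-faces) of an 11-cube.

Choose 3 of 11 axes to span the face (C(11,3) = 165 ways), then fix each of the remaining 8 coordinates at one of its two extreme values (2^8 = 256 ways): 165·256 = 42240.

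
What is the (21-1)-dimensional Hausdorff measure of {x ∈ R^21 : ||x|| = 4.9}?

The surface area of an n-ball is 2π^(n/2) r^(n-1) / Γ(n/2). For n=21, r=4.9: 1.86504e+13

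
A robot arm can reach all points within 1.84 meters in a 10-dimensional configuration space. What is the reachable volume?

The n-ball volume is π^(n/2)·r^n/Γ(n/2+1). With n=10, r=1.84: V ≈ 1134.35.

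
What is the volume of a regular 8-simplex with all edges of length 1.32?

V_8 = √(9) · 1.32^8 / (8! · 2^(8/2)) ≈ 4.2862e-05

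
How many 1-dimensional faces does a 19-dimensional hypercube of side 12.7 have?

An n-cube has C(n,k)·2^(n-k) k-faces. Here C(19,1)·2^18 = 19·262144 = 4980736.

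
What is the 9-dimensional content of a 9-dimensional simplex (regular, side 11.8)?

V_9 = √(10) · 11.8^9 / (9! · 2^(9/2)) ≈ 1708.21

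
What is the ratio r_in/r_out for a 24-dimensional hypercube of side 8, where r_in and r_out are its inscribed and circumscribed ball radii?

r_in = 8/2 (half the side); r_out = 8√24/2 (half the diagonal). Ratio = 1/√24 ≈ 0.204124.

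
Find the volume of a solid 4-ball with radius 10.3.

The n-ball volume is π^(n/2)·r^n/Γ(n/2+1). With n=4, r=10.3: V ≈ 55541.6.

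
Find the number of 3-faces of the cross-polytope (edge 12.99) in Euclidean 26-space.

f_3(26-orthoplex) = 2^4 · (26 choose 4) = 239200.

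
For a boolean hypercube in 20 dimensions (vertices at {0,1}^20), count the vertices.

The 20-cube has 2^20 = 1048576 vertices.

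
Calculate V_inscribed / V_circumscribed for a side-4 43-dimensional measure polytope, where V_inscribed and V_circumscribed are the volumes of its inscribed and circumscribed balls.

Volume scales as r^n, and r_in/r_out = 1/√43, giving (1/√43)^43 ≈ 7.59326e-36.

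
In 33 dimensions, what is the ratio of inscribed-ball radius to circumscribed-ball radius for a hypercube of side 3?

Ratio = (s/2)/(s√33/2) = 33^(-1/2) ≈ 0.174078.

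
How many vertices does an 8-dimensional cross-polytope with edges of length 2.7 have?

An n-cross-polytope has 2n vertices; here n = 8, giving 16.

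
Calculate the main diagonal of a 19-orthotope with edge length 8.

Diagonal = √19 · 8 ≈ 34.8712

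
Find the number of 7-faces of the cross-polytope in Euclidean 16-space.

f_7(16-orthoplex) = 2^8 · (16 choose 8) = 3294720.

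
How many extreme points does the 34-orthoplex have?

Number of vertices = 2n = 68.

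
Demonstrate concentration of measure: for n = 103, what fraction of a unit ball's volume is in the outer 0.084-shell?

1 - (1-0.084)^103 ≈ 0.999881 ≈ 99.9881%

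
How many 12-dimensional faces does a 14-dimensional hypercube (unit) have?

Choose 12 of 14 axes to span the face (C(14,12) = 91 ways), then fix each of the remaining 2 coordinates at one of its two extreme values (2^2 = 4 ways): 91·4 = 364.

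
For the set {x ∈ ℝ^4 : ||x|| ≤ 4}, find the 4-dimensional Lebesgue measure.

Volume = π^{4/2}·(4)^4/Γ(3) = 128·π^2 ≈ 1263.31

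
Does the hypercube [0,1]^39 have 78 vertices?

False. The 39-cube has 2^39 = 549755813888 vertices.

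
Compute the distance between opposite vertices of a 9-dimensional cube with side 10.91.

||(10.91,10.91,...,10.91)|| = √(9)·10.91 = 32.73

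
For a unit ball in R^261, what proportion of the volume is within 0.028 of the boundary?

Shell fraction = 1 - (1-0.028)^261 ≈ 0.999396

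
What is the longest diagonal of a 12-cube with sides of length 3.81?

Diagonal = √12 · 3.81 ≈ 13.1982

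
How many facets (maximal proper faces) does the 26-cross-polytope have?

Number of 25-faces = 2^(25+1) · C(26,25+1) = 67108864 · 1 = 67108864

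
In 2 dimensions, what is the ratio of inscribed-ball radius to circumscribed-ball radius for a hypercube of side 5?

Ratio = (s/2)/(s√2/2) = 2^(-1/2) ≈ 0.707107.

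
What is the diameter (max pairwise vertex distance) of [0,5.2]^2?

The space diagonal of an n-cube of side s is s√n. Here 5.2·√2 ≈ 7.35391.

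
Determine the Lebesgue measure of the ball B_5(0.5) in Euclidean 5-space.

The n-ball volume is π^(n/2)·r^n/Γ(n/2+1). With n=5, r=0.5: V = π^2/60 ≈ 0.164493.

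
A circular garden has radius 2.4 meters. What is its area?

The n-ball volume is π^(n/2)·r^n/Γ(n/2+1). With n=2, r=2.4: V ≈ 18.0956.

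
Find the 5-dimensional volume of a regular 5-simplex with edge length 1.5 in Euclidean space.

V_5 = √(6) · 1.5^5 / (5! · 2^(5/2)) ≈ 0.0274016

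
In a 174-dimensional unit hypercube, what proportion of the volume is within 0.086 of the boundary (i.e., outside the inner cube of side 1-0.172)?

Shell fraction = 1 - (1-0.172)^174 ≈ 1 - 5.461e-15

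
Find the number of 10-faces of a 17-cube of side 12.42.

f_10(17-cube) = (17 choose 10) · 2^7 = 2489344.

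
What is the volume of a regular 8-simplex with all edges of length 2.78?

V = (2.78^8 / 8!) · √((8+1) / 2^8) ≈ 0.0165897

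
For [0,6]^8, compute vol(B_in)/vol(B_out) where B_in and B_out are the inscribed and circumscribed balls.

Volume scales as r^n, and r_in/r_out = 1/√8, giving (1/√8)^8 ≈ 0.000244141.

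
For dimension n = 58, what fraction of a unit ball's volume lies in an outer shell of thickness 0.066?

1 - (1-0.066)^58 ≈ 0.98094 ≈ 98.09%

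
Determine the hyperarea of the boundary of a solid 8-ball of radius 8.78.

|∂B_8(8.78)| ≈ 1.30599e+08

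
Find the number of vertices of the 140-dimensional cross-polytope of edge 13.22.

Number of vertices = 2n = 280.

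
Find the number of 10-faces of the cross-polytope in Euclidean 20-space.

f_10(20-orthoplex) = 2^11 · (20 choose 11) = 343982080.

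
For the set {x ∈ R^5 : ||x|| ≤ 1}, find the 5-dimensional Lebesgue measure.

Volume = π^{5/2}·(1)^5/Γ(7/2) = 8·π^2/15 ≈ 5.26379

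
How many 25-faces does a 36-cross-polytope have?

Each 25-face is the convex hull of 26 vertices, one chosen as ±e_i from each of 26 distinct axes: 2^26·C(36,26) = 17058191149891584.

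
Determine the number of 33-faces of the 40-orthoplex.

Number of 33-faces = 2^(33+1) · C(40,33+1) = 17179869184 · 3838380 = 65942866278481920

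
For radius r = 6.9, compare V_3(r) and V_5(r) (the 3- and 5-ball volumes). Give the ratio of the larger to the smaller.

V_3(6.9) ≈ 1376.06, V_5(6.9) ≈ 82327.3. The 5-ball is larger by a factor of 59.83.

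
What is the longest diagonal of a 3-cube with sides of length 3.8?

Diagonal = √3 · 3.8 ≈ 6.58179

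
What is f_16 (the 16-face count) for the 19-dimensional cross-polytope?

Each 16-face is the convex hull of 17 vertices, one chosen as ±e_i from each of 17 distinct axes: 2^17·C(19,17) = 22413312.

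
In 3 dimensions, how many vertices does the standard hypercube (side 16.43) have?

Each vertex is a binary string of length 3, so there are 2^3 = 8.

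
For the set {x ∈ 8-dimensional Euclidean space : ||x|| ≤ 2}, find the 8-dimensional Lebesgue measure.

Volume = π^{8/2}·(2)^8/Γ(5) = 32·π^4/3 ≈ 1039.03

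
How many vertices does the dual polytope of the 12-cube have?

The vertices are ±e_1, ..., ±e_12, so there are 2·12 = 24.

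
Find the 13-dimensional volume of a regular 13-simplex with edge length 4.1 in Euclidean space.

Volume = 4.1^13 · √(14/2^13) / 13! ≈ 0.000614156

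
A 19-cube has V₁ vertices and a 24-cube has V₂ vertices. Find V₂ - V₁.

V₁ = 2^19 = 524288. V₂ = 2^24 = 16777216. V₂ - V₁ = 16252928.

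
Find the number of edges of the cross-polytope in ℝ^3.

f_1(3-orthoplex) = 2^2 · (3 choose 2) = 12.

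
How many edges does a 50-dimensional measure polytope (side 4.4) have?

An n-cube has n·2^(n-1) edges. With n = 50: 50·562949953421312 = 28147497671065600.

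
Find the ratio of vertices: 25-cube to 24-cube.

The 25-cube has 2^25 = 33554432 vertices. The 24-cube has 2^24 = 16777216 vertices. Ratio: 33554432/16777216 = 2.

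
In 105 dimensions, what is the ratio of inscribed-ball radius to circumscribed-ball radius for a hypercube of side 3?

For an n-cube of any side s, the inradius is s/2 and the circumradius is s√n/2, so the ratio is 1/√105 ≈ 0.09759.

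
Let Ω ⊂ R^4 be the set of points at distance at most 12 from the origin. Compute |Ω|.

The n-ball volume is π^(n/2)·r^n/Γ(n/2+1). With n=4, r=12: V = 10368·π^2 ≈ 102328.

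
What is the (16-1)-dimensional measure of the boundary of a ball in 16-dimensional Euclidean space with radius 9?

S_16(9) = 2·π^(16/2)·(9)^15 / Γ(16/2) = 22876792454961·π^8/280 ≈ 7.7524e+14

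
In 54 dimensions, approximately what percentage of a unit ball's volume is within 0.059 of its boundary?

1 - (1-0.059)^54 ≈ 0.962517 ≈ 96.25%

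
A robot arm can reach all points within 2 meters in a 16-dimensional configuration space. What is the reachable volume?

V_16(2) = π^(16/2) · (2)^16 / Γ(16/2 + 1) = 512·π^8/315 ≈ 15422.6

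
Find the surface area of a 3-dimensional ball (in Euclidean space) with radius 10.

S_3(10) = 2·π^(3/2)·(10)^2 / Γ(3/2) = 4πr² = 4π·(10)² ≈ 1256.64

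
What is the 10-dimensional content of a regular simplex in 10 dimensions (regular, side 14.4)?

V_10 = √(11) · 14.4^10 / (10! · 2^(10/2)) ≈ 10949.9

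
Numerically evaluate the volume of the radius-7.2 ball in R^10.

V_10(7.2) = π^(10/2) · (7.2)^10 / Γ(10/2 + 1) ≈ 9.54758e+08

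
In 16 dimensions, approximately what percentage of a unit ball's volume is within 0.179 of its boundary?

1 - (1-0.179)^16 ≈ 0.957392 ≈ 95.74%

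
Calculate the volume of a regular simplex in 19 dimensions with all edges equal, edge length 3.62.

V_19 = √(20) · 3.62^19 / (19! · 2^(19/2)) ≈ 2.09459e-09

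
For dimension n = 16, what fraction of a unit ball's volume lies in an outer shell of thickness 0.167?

1 - (1-0.167)^16 ≈ 0.946257 ≈ 94.63%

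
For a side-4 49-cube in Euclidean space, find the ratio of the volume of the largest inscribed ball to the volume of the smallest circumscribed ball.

V_in / V_out = (r_in/r_out)^49 = (1/√49)^49 = 49^(-49/2) ≈ 3.89221e-42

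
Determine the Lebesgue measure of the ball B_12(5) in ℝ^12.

Volume = π^{12/2}·(5)^12/Γ(7) = 48828125·π^6/144 ≈ 3.25992e+08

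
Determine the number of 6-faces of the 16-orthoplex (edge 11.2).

Number of 6-faces = 2^(6+1) · C(16,6+1) = 128 · 11440 = 1464320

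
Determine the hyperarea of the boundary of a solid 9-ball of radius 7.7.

The surface area of an n-ball is 2π^(n/2) r^(n-1) / Γ(n/2). For n=9, r=7.7: 3.66848e+08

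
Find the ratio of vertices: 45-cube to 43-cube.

The 45-cube has 2^45 = 35184372088832 vertices. The 43-cube has 2^43 = 8796093022208 vertices. Ratio: 35184372088832/8796093022208 = 4.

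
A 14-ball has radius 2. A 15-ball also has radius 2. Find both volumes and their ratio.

V_14(2.0) ≈ 9818.35. V_15(2.0) ≈ 12499.1. Ratio V_14/V_15 ≈ 0.7855.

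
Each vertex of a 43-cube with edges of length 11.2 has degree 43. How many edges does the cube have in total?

An n-cube has n·2^(n-1) edges. With n = 43: 43·4398046511104 = 189115999977472.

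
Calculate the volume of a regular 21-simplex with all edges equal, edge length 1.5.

Volume = 1.5^21 · √(22/2^21) / 21! ≈ 3.16205e-19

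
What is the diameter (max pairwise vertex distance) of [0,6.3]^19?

The space diagonal of an n-cube of side s is s√n. Here 6.3·√19 ≈ 27.4611.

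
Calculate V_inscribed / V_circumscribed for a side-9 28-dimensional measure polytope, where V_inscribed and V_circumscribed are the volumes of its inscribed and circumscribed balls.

Volume scales as r^n, and r_in/r_out = 1/√28, giving (1/√28)^28 ≈ 5.49272e-21.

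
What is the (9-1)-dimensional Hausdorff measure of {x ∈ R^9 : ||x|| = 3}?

|∂B_9(3)| = 69984·π^4/35 ≈ 194774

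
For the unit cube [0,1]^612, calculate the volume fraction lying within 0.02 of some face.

1 - (1 - 2·0.02)^612 = 1 - 0.96^612 ≈ 1 - 1.413e-11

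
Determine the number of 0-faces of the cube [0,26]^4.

Number of 0-faces = C(4,0) · 2^(4-0) = 1 · 16 = 16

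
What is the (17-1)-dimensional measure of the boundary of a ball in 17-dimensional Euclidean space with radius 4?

|∂B_17(4)| = 2199023255552·π^8/2027025 ≈ 1.02937e+10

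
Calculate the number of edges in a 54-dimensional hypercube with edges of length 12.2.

Number of 1-faces = C(54,1)·2^(54-1) = 54·9007199254740992 = 486388759756013568.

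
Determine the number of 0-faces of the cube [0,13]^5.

f_0(5-cube) = (5 choose 0) · 2^5 = 32.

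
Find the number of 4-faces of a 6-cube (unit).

f_4(6-cube) = (6 choose 4) · 2^2 = 60.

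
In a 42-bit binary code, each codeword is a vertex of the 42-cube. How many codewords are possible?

Number of vertices = 2^42 = 4398046511104.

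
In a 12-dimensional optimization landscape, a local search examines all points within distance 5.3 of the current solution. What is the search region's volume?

Volume = π^{12/2}·(5.3)^12/Γ(7) ≈ 6.5596e+08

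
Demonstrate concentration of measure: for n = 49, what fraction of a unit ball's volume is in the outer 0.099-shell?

1 - (1-0.099)^49 ≈ 0.993953 ≈ 99.40%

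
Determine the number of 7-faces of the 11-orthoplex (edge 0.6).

Number of 7-faces = 2^(7+1) · C(11,7+1) = 256 · 165 = 42240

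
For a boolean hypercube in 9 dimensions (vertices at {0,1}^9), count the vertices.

An n-cube has 2^n vertices; for n = 9 that is 2^9 = 512.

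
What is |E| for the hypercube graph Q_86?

The 86-cube has n·2^(n-1) = 86·2^85 = 86·38685626227668133590597632 = 3326963855579459488791396352 edges.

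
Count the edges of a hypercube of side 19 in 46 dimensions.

An n-cube has n·2^(n-1) edges. With n = 46: 46·35184372088832 = 1618481116086272.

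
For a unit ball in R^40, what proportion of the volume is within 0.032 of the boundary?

V(inner)/V(outer) = ((1-0.032)/1)^40 ≈ 0.2723, so the shell fraction is 0.727721.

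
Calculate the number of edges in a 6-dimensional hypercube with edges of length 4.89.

An n-cube has n·2^(n-1) edges. With n = 6: 6·32 = 192.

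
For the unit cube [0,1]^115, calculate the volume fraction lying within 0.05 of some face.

1 - (1 - 2·0.05)^115 = 1 - 0.9^115 ≈ 0.999995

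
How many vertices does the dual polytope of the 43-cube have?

The 43-dimensional cross-polytope has 2n = 2·43 = 86 vertices.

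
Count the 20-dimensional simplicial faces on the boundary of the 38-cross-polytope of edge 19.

f_20(38-orthoplex) = 2^21 · (38 choose 21) = 60358432401653760.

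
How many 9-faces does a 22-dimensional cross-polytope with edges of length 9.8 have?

Number of 9-faces = 2^(9+1) · C(22,9+1) = 1024 · 646646 = 662165504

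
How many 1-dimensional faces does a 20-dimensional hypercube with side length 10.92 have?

An n-cube has C(n,k)·2^(n-k) k-faces. Here C(20,1)·2^19 = 20·524288 = 10485760.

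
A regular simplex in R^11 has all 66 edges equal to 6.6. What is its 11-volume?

V_11 = √(12) · 6.6^11 / (11! · 2^(11/2)) ≈ 1.98497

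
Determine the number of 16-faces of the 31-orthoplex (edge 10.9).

An n-cross-polytope has 2^(k+1)·C(n,k+1) k-faces. Here 2^17·C(31,17) = 131072·265182525 = 34758003916800.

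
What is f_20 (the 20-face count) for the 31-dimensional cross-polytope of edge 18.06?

An n-cross-polytope has 2^(k+1)·C(n,k+1) k-faces. Here 2^21·C(31,21) = 2097152·44352165 = 93013231534080.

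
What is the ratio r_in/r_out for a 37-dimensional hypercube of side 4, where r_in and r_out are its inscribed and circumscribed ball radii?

r_in = 4/2 (half the side); r_out = 4√37/2 (half the diagonal). Ratio = 1/√37 ≈ 0.164399.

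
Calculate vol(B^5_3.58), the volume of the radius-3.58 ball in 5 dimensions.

V_5(3.58) = π^(5/2) · (3.58)^5 / Γ(5/2 + 1) ≈ 3095.38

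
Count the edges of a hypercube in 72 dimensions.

Number of 1-faces = C(72,1)·2^(72-1) = 72·2361183241434822606848 = 170005193383307227693056.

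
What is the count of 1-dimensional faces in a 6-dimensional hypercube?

Number of 1-faces = C(6,1) · 2^(6-1) = 6 · 32 = 192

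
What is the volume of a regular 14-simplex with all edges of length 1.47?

Volume = 1.47^14 · √(15/2^14) / 14! ≈ 7.63607e-11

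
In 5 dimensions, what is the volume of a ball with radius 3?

V = 648·π^2/5 ≈ 1279.1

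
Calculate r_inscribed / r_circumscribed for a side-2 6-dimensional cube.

For an n-cube of any side s, the inradius is s/2 and the circumradius is s√n/2, so the ratio is 1/√6 ≈ 0.408248.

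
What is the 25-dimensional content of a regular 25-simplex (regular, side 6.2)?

V = (6.2^25 / 25!) · √((25+1) / 2^25) ≈ 3.66234e-09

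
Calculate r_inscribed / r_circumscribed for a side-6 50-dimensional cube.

For an n-cube of any side s, the inradius is s/2 and the circumradius is s√n/2, so the ratio is 1/√50 ≈ 0.141421.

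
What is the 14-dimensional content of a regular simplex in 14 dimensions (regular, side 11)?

V = (11^14 / 14!) · √((14+1) / 2^14) ≈ 131.803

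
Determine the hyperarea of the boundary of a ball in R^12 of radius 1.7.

S = n·V_n(r)/r = 12·V_12(1.7)/1.7 (volume-to-surface relation), giving 5491.44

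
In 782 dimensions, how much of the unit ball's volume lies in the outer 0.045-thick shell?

1 - (1-0.045)^782 ≈ 1 - 2.305e-16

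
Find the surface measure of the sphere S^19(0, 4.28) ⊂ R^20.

S_20(4.28) = 2·π^(20/2)·(4.28)^19 / Γ(20/2) ≈ 5.13094e+11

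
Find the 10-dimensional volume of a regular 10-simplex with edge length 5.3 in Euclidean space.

Volume = 5.3^10 · √(11/2^10) / 10! ≈ 0.499508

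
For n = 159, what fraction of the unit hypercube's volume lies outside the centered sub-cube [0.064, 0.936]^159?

1 - (1 - 2·0.064)^159 = 1 - 0.872^159 ≈ 1 - 3.484e-10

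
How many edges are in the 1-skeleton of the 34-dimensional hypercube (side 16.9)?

An n-cube has n·2^(n-1) edges. With n = 34: 34·8589934592 = 292057776128.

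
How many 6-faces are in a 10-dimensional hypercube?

Choose 6 of 10 axes to span the face (C(10,6) = 210 ways), then fix each of the remaining 4 coordinates at one of its two extreme values (2^4 = 16 ways): 210·16 = 3360.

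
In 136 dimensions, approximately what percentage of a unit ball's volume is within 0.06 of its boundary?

1 - (1-0.06)^136 ≈ 0.999778 ≈ 99.9778%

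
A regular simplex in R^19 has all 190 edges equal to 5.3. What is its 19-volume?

V = (5.3^19 / 19!) · √((19+1) / 2^19) ≈ 2.93006e-06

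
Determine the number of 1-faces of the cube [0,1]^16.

An n-cube has C(n,k)·2^(n-k) k-faces. Here C(16,1)·2^15 = 16·32768 = 524288.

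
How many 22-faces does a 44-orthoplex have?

An n-cross-polytope has 2^(k+1)·C(n,k+1) k-faces. Here 2^23·C(44,23) = 8388608·2012616400080 = 16883050034642288640.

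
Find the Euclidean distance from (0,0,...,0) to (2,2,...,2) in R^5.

Diagonal = √5 · 2 ≈ 4.47214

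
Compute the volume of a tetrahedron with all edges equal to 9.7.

Volume = (√2/12) · 9.7³ = 107.56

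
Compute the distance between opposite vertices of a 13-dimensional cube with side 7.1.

Diagonal = √13 · 7.1 ≈ 25.5994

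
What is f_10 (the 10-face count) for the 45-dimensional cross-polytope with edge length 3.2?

Number of 10-faces = 2^(10+1) · C(45,10+1) = 2048 · 10150595910 = 20788420423680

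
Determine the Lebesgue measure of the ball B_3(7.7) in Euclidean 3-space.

Volume = π^{3/2}·(7.7)^3/Γ(5/2) ≈ 1912.32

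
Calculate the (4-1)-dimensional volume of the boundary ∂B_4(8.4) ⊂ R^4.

S_4(8.4) = 2·π^(4/2)·(8.4)^3 / Γ(4/2) ≈ 11699.5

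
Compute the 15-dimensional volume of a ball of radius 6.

V_15(6) = π^(15/2) · (6)^15 / Γ(15/2 + 1) = 1486016741376·π^7/25025 ≈ 1.79349e+11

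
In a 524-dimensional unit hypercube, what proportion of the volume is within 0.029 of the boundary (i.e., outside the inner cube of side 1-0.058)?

1 - (1 - 2·0.029)^524 = 1 - 0.942^524 ≈ 1 - 2.527e-14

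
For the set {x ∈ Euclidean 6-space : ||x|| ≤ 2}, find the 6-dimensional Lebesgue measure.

V = 32·π^3/3 ≈ 330.734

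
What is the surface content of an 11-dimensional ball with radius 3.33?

S = n·V_n(r)/r = 11·V_11(3.33)/3.33 (volume-to-surface relation), giving 3.47488e+06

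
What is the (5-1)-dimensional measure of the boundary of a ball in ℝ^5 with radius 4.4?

The surface area of an n-ball is 2π^(n/2) r^(n-1) / Γ(n/2). For n=5, r=4.4: 9864.59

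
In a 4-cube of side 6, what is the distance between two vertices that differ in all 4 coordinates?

Diagonal = √4 · 6 = 12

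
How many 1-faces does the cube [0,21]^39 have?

Number of 1-faces = C(39,1)·2^(39-1) = 39·274877906944 = 10720238370816.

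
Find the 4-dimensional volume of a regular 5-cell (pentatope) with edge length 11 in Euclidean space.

For a regular n-simplex with edge a, V = (a^n / n!)·√((n+1)/2^n). With a=11, n=4: V ≈ 341.024.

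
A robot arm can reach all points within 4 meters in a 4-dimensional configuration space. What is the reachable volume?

V_4(4) = π^(4/2) · (4)^4 / Γ(4/2 + 1) = 128·π^2 ≈ 1263.31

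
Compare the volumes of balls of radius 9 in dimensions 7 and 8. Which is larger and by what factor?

V_7(9) ≈ 2.25984e+07, V_8(9) ≈ 1.74714e+08. The 8-ball is larger by a factor of 7.731.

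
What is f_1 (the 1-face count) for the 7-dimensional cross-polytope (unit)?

An n-cross-polytope has 2^(k+1)·C(n,k+1) k-faces. Here 2^2·C(7,2) = 4·21 = 84.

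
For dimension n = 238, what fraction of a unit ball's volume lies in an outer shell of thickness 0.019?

1 - (1-0.019)^238 ≈ 0.989595 ≈ 98.96%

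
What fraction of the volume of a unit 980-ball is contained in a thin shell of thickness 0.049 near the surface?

V(inner)/V(outer) = ((1-0.049)/1)^980 ≈ 4.139e-22, so the shell fraction is 1 - 4.139e-22.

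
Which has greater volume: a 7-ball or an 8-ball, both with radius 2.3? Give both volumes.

V_7(2.3) ≈ 1608.7. V_8(2.3) ≈ 3178.42. The 8-ball is larger.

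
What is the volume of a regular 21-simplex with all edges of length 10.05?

V_21 = √(22) · 10.05^21 / (21! · 2^(21/2)) ≈ 0.0703947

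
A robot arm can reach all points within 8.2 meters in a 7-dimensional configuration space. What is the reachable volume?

Volume = π^{7/2}·(8.2)^7/Γ(9/2) ≈ 1.17782e+07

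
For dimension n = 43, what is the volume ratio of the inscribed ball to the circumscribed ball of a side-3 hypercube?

V_in/V_out = n^(-n/2) = 43^(-43/2) ≈ 7.59326e-36.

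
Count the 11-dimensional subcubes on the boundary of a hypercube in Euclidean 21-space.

Number of 11-faces = C(21,11) · 2^(21-11) = 352716 · 1024 = 361181184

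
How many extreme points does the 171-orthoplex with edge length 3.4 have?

The 171-dimensional cross-polytope has 2n = 2·171 = 342 vertices.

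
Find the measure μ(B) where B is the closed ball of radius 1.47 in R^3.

Volume = π^{3/2}·(1.47)^3/Γ(5/2) ≈ 13.3058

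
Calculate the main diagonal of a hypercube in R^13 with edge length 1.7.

Diagonal = √13 · 1.7 ≈ 6.12944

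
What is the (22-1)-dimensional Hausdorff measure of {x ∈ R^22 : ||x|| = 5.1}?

The surface area of an n-ball is 2π^(n/2) r^(n-1) / Γ(n/2). For n=22, r=5.1: 1.1719e+14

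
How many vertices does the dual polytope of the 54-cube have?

The 54-dimensional cross-polytope has 2n = 2·54 = 108 vertices.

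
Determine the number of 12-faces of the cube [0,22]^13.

Choose 12 of 13 axes to span the face (C(13,12) = 13 ways), then fix each of the remaining 1 coordinate at one of its two extreme values (2^1 = 2 ways): 13·2 = 26.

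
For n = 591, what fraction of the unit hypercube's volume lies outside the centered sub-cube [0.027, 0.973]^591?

1 - (1 - 2·0.027)^591 = 1 - 0.946^591 ≈ 1 - 5.645e-15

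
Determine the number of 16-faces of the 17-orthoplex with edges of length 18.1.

Each 16-face is the convex hull of 17 vertices, one chosen as ±e_i from each of 17 distinct axes: 2^17·C(17,17) = 131072.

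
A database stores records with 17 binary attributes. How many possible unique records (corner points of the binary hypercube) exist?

The 17-cube has 2^17 = 131072 vertices.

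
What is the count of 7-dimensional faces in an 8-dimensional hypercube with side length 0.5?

Choose 7 of 8 axes to span the face (C(8,7) = 8 ways), then fix each of the remaining 1 coordinate at one of its two extreme values (2^1 = 2 ways): 8·2 = 16.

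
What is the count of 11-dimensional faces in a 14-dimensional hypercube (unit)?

f_11(14-cube) = (14 choose 11) · 2^3 = 2912.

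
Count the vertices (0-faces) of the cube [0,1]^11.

An n-cube has 2^n vertices; for n = 11 that is 2^11 = 2048.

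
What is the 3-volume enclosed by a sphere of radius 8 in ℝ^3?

V_3(8) = π^(3/2) · (8)^3 / Γ(3/2 + 1) = 2048·π/3 ≈ 2144.66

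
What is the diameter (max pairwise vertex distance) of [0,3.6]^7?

||(3.6,3.6,...,3.6)|| = √(7)·3.6 ≈ 9.5247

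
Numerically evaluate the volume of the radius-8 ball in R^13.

Volume = π^{13/2}·(8)^13/Γ(15/2) = 70368744177664·π^6/135135 ≈ 5.00623e+11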